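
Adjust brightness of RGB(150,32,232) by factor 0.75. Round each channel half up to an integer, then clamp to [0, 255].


Multiply each channel by 0.75, round half up, clamp to [0, 255]
R: 150×0.75 = 112.5 → round → 113
G: 32×0.75 = 24
B: 232×0.75 = 174
= RGB(113, 24, 174)


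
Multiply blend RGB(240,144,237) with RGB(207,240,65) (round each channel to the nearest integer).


Multiply: C = A×B/255, rounded to nearest integer
R: 240×207/255 = 49680/255 ≈ 194.824 → 195
G: 144×240/255 = 34560/255 ≈ 135.529 → 136
B: 237×65/255 = 15405/255 ≈ 60.412 → 60
= RGB(195, 136, 60)


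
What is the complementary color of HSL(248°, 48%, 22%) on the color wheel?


Complement = opposite side of color wheel = hue + 180°
H' = (248 + 180) mod 360 = 68°
S and L unchanged.
= HSL(68°, 48%, 22%)


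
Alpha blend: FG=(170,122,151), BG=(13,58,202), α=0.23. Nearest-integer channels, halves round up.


C = α×F + (1-α)×B, with 1-α = 0.77
R: 0.23×170 + 0.77×13 = 39.10 + 10.01 = 49.11 → 49
G: 0.23×122 + 0.77×58 = 28.06 + 44.66 = 72.72 → 73
B: 0.23×151 + 0.77×202 = 34.73 + 155.54 = 190.27 → 190
= RGB(49, 73, 190)


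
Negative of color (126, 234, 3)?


Invert: (255-R, 255-G, 255-B)
R: 255-126 = 129
G: 255-234 = 21
B: 255-3 = 252
= RGB(129, 21, 252)


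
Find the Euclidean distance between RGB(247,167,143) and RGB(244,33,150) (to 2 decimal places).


d = √[(R₁-R₂)² + (G₁-G₂)² + (B₁-B₂)²]
d = √[(247-244)² + (167-33)² + (143-150)²]
d = √[9 + 17956 + 49]
d = √18014
d ≈ 134.22


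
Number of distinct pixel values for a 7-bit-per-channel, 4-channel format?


Total bits = 7 bits/channel × 4 channels = 28 bits
Distinct pixel values = 2^28
= 268,435,456 pixel values


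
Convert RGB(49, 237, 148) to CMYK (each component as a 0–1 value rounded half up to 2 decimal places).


R'=49/255≈0.1922, G'=237/255≈0.9294, B'=148/255≈0.5804
K = 1 - max(R',G',B') = 1 - 237/255 = 18/255 = 0.07058… → 0.07
(1-R'-K)/(1-K) simplifies to (max-R)/max with max = 237:
C = (237-49)/237 = 188/237 = 0.79324… → 0.79
M = (237-237)/237 = 0/237 = 0 → 0.00
Y = (237-148)/237 = 89/237 = 0.37552… → 0.38
= CMYK(0.79, 0.00, 0.38, 0.07)


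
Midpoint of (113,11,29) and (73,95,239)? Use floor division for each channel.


Midpoint: each channel = ⌊(C₁+C₂)/2⌋
R: ⌊(113+73)/2⌋ = 93
G: ⌊(11+95)/2⌋ = 53
B: ⌊(29+239)/2⌋ = 134
= RGB(93, 53, 134)


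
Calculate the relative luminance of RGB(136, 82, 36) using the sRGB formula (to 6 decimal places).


Linearize each channel (sRGB transfer function): c = v/255; c_lin = c/12.92 if c ≤ 0.04045, else ((c+0.055)/1.055)^2.4
  R: 136/255 ≈ 0.533333 > 0.04045 → ((0.533333+0.055)/1.055)^2.4 ≈ 0.246201
  G: 82/255 ≈ 0.321569 > 0.04045 → ((0.321569+0.055)/1.055)^2.4 ≈ 0.084376
  B: 36/255 ≈ 0.141176 > 0.04045 → ((0.141176+0.055)/1.055)^2.4 ≈ 0.017642
R_lin = 0.246201, G_lin = 0.084376, B_lin = 0.017642
L = 0.2126×R + 0.7152×G + 0.0722×B
L = 0.2126×0.246201 + 0.7152×0.084376 + 0.0722×0.017642
L ≈ 0.113962


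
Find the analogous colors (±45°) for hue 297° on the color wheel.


Base hue: 297°
Left analog: (297 - 45) mod 360 = 252°
Right analog: (297 + 45) mod 360 = 342°
Analogous hues = 252° and 342°


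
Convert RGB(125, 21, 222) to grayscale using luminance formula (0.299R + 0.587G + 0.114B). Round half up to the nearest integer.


Gray = 0.299×R + 0.587×G + 0.114×B
Gray = 0.299×125 + 0.587×21 + 0.114×222
Gray = 37.375 + 12.327 + 25.308
Gray = 75.010 → round half up → 75
Gray = 75


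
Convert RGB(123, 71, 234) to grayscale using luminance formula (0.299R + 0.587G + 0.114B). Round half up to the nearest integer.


Gray = 0.299×R + 0.587×G + 0.114×B
Gray = 0.299×123 + 0.587×71 + 0.114×234
Gray = 36.777 + 41.677 + 26.676
Gray = 105.130 → round half up → 105
Gray = 105


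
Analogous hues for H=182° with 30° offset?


Base hue: 182°
Left analog: (182 - 30) mod 360 = 152°
Right analog: (182 + 30) mod 360 = 212°
Analogous hues = 152° and 212°


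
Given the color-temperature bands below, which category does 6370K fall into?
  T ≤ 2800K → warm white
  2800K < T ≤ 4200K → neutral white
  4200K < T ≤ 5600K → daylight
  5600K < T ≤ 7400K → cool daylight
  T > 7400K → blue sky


Temperature: 6370K
5600K < 6370K ≤ 7400K → cool daylight
Classification: cool daylight


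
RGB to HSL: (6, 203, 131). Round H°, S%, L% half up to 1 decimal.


Normalize: R'=6/255≈0.0235, G'=203/255≈0.7961, B'=131/255≈0.5137
Max=203/255, Min=6/255, Δ=Max-Min=197/255
L = (Max+Min)/2 = (203+6)/510 = 209/510 = 0.40980… → L = 41.0%
L ≤ 0.5 → S = Δ/(Max+Min) = 197/(203+6) = 197/209 = 0.94258… → S = 94.3%
(the 1/255 factors cancel in S and H, so raw channel differences can be used)
Max is G' → H = 60 × ((B-R)/Δ + 2) = 60 × ((131-6)/197 + 2)
  125/197 + 2 = 0.6345… + 2 = 2.6345…
  H = 60 × 2.6345… = 158.071…° → H = 158.1°
= HSL(158.1°, 94.3%, 41.0%)


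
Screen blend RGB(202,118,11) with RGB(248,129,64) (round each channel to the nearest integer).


Screen: C = 255 - (255-A)×(255-B)/255, rounded to nearest integer
R: 255 - (255-202)×(255-248)/255 = 255 - 371/255 ≈ 255 - 1.455 = 253.545 → 254
G: 255 - (255-118)×(255-129)/255 = 255 - 17262/255 ≈ 255 - 67.694 = 187.306 → 187
B: 255 - (255-11)×(255-64)/255 = 255 - 46604/255 ≈ 255 - 182.761 = 72.239 → 72
= RGB(254, 187, 72)


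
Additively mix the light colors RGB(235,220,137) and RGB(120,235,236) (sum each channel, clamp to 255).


Additive: each channel = min(255, C₁+C₂)
R: 235+120 = 355 → 255
G: 220+235 = 455 → 255
B: 137+236 = 373 → 255
= RGB(255, 255, 255)


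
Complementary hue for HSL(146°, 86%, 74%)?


Complement = opposite side of color wheel = hue + 180°
H' = (146 + 180) mod 360 = 326°
S and L unchanged.
= HSL(326°, 86%, 74%)


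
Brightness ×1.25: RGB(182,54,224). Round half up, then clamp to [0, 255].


Multiply each channel by 1.25, round half up, clamp to [0, 255]
R: 182×1.25 = 227.5 → round → 228
G: 54×1.25 = 67.5 → round → 68
B: 224×1.25 = 280 → clamp → 255
= RGB(228, 68, 255)


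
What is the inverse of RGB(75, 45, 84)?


Invert: (255-R, 255-G, 255-B)
R: 255-75 = 180
G: 255-45 = 210
B: 255-84 = 171
= RGB(180, 210, 171)


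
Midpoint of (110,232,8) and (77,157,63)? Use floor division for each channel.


Midpoint: each channel = ⌊(C₁+C₂)/2⌋
R: ⌊(110+77)/2⌋ = 93
G: ⌊(232+157)/2⌋ = 194
B: ⌊(8+63)/2⌋ = 35
= RGB(93, 194, 35)


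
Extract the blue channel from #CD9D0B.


Color: #CD9D0B
R = CD = 205
G = 9D = 157
B = 0B = 11
Blue = 11


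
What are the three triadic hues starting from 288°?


Triadic: equally spaced at 120° intervals
H1 = 288°
H2 = (288 + 120) mod 360 = 48°
H3 = (288 + 240) mod 360 = 168°
Triadic = 288°, 48°, 168°


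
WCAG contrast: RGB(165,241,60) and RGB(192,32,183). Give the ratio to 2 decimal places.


Linearize each sRGB channel c=v/255: c/12.92 if c ≤ 0.04045 else ((c+0.055)/1.055)^2.4
L = 0.2126×R_lin + 0.7152×G_lin + 0.0722×B_lin
Color 1 (165,241,60):
  R=165: 165/255≈0.6471 > 0.04045 → ((0.6471+0.055)/1.055)^2.4 ≈ 0.37626
  G=241: 241/255≈0.9451 > 0.04045 → ((0.9451+0.055)/1.055)^2.4 ≈ 0.87962
  B=60: 60/255≈0.2353 > 0.04045 → ((0.2353+0.055)/1.055)^2.4 ≈ 0.04519
  L1 = 0.2126×0.37626 + 0.7152×0.87962 + 0.0722×0.04519 ≈ 0.71236
Color 2 (192,32,183):
  R=192: 192/255≈0.7529 > 0.04045 → ((0.7529+0.055)/1.055)^2.4 ≈ 0.52712
  G=32: 32/255≈0.1255 > 0.04045 → ((0.1255+0.055)/1.055)^2.4 ≈ 0.01444
  B=183: 183/255≈0.7176 > 0.04045 → ((0.7176+0.055)/1.055)^2.4 ≈ 0.47353
  L2 = 0.2126×0.52712 + 0.7152×0.01444 + 0.0722×0.47353 ≈ 0.15658
Lighter = 0.71236, Darker = 0.15658
Ratio = (L_lighter + 0.05) / (L_darker + 0.05)
Ratio = (0.71236 + 0.05) / (0.15658 + 0.05) = 0.76236 / 0.20658 ≈ 3.6903
Ratio ≈ 3.69:1


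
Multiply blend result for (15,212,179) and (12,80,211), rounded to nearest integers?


Multiply: C = A×B/255, rounded to nearest integer
R: 15×12/255 = 180/255 ≈ 0.706 → 1
G: 212×80/255 = 16960/255 ≈ 66.510 → 67
B: 179×211/255 = 37769/255 ≈ 148.114 → 148
= RGB(1, 67, 148)


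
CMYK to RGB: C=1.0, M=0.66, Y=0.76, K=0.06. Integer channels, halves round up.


R = 255 × (1-C) × (1-K) = 255 × 0.00 × 0.94 = 0
G = 255 × (1-M) × (1-K) = 255 × 0.34 × 0.94 = 81.498 → 81
B = 255 × (1-Y) × (1-K) = 255 × 0.24 × 0.94 = 57.528 → 58
= RGB(0, 81, 58)


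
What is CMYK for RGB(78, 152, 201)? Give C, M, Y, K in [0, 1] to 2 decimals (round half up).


R'=78/255≈0.3059, G'=152/255≈0.5961, B'=201/255≈0.7882
K = 1 - max(R',G',B') = 1 - 201/255 = 54/255 = 0.21176… → 0.21
(1-R'-K)/(1-K) simplifies to (max-R)/max with max = 201:
C = (201-78)/201 = 123/201 = 0.61194… → 0.61
M = (201-152)/201 = 49/201 = 0.24378… → 0.24
Y = (201-201)/201 = 0/201 = 0 → 0.00
= CMYK(0.61, 0.24, 0.00, 0.21)


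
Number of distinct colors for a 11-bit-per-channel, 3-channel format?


Total bits = 11 bits/channel × 3 channels = 33 bits
Distinct colors = 2^33
= 8,589,934,592 colors


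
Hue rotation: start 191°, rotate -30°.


New hue = (H + rotation) mod 360
New hue = (191 -30) mod 360
= 161 mod 360
= 161°


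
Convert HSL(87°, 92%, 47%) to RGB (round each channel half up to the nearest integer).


H=87°, S=0.92, L=0.47
C = (1-|2L-1|)×S = (1-|-0.06|)×0.92 = 0.8648
H' = H/60 = 87/60 ≈ 1.4500; X = C×(1-|H' mod 2 - 1|) = 0.47564
m = L - C/2 = 0.47 - 0.4324 = 0.0376
Sector ⌊H'⌋ = 1 → (R',G',B') = (0.47564, 0.8648, 0.0)
RGB = ((R'+m)×255, (G'+m)×255, (B'+m)×255) = (130.8762, 230.112, 9.588)
Round half up → RGB(131, 230, 10)


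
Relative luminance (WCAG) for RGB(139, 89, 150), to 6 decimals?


Linearize each channel (sRGB transfer function): c = v/255; c_lin = c/12.92 if c ≤ 0.04045, else ((c+0.055)/1.055)^2.4
  R: 139/255 ≈ 0.545098 > 0.04045 → ((0.545098+0.055)/1.055)^2.4 ≈ 0.258183
  G: 89/255 ≈ 0.349020 > 0.04045 → ((0.349020+0.055)/1.055)^2.4 ≈ 0.099899
  B: 150/255 ≈ 0.588235 > 0.04045 → ((0.588235+0.055)/1.055)^2.4 ≈ 0.304987
R_lin = 0.258183, G_lin = 0.099899, B_lin = 0.304987
L = 0.2126×R + 0.7152×G + 0.0722×B
L = 0.2126×0.258183 + 0.7152×0.099899 + 0.0722×0.304987
L ≈ 0.148357


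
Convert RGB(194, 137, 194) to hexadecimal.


R = 194 → C2 (hex)
G = 137 → 89 (hex)
B = 194 → C2 (hex)
Hex = #C289C2


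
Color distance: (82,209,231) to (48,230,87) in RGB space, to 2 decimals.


d = √[(R₁-R₂)² + (G₁-G₂)² + (B₁-B₂)²]
d = √[(82-48)² + (209-230)² + (231-87)²]
d = √[1156 + 441 + 20736]
d = √22333
d ≈ 149.44


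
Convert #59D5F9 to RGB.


59 → 89 (R)
D5 → 213 (G)
F9 → 249 (B)
= RGB(89, 213, 249)


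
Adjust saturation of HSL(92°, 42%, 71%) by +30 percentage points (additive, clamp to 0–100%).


Original S = 42%
Adjustment = +30 percentage points
New S = 42 + (30) = 72
Clamp to [0, 100] → 72
= HSL(92°, 72%, 71%)


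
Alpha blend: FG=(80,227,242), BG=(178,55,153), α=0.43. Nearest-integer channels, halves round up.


C = α×F + (1-α)×B, with 1-α = 0.57
R: 0.43×80 + 0.57×178 = 34.40 + 101.46 = 135.86 → 136
G: 0.43×227 + 0.57×55 = 97.61 + 31.35 = 128.96 → 129
B: 0.43×242 + 0.57×153 = 104.06 + 87.21 = 191.27 → 191
= RGB(136, 129, 191)


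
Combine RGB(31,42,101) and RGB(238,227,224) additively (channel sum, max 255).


Additive: each channel = min(255, C₁+C₂)
R: 31+238 = 269 → 255
G: 42+227 = 269 → 255
B: 101+224 = 325 → 255
= RGB(255, 255, 255)


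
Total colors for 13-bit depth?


Colors = 2^bits = 2^13
= 8,192 colors


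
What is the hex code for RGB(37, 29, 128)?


R = 37 → 25 (hex)
G = 29 → 1D (hex)
B = 128 → 80 (hex)
Hex = #251D80


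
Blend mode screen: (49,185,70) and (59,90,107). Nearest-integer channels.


Screen: C = 255 - (255-A)×(255-B)/255, rounded to nearest integer
R: 255 - (255-49)×(255-59)/255 = 255 - 40376/255 ≈ 255 - 158.337 = 96.663 → 97
G: 255 - (255-185)×(255-90)/255 = 255 - 11550/255 ≈ 255 - 45.294 = 209.706 → 210
B: 255 - (255-70)×(255-107)/255 = 255 - 27380/255 ≈ 255 - 107.373 = 147.627 → 148
= RGB(97, 210, 148)


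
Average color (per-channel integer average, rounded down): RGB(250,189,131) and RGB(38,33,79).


Midpoint: each channel = ⌊(C₁+C₂)/2⌋
R: ⌊(250+38)/2⌋ = 144
G: ⌊(189+33)/2⌋ = 111
B: ⌊(131+79)/2⌋ = 105
= RGB(144, 111, 105)


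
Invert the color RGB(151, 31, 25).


Invert: (255-R, 255-G, 255-B)
R: 255-151 = 104
G: 255-31 = 224
B: 255-25 = 230
= RGB(104, 224, 230)


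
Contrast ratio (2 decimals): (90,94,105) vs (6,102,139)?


Linearize each sRGB channel c=v/255: c/12.92 if c ≤ 0.04045 else ((c+0.055)/1.055)^2.4
L = 0.2126×R_lin + 0.7152×G_lin + 0.0722×B_lin
Color 1 (90,94,105):
  R=90: 90/255≈0.3529 > 0.04045 → ((0.3529+0.055)/1.055)^2.4 ≈ 0.10224
  G=94: 94/255≈0.3686 > 0.04045 → ((0.3686+0.055)/1.055)^2.4 ≈ 0.11193
  B=105: 105/255≈0.4118 > 0.04045 → ((0.4118+0.055)/1.055)^2.4 ≈ 0.14126
  L1 = 0.2126×0.10224 + 0.7152×0.11193 + 0.0722×0.14126 ≈ 0.11199
Color 2 (6,102,139):
  R=6: 6/255≈0.0235 ≤ 0.04045 → 0.0235/12.92 ≈ 0.00182
  G=102: 102/255≈0.4000 > 0.04045 → ((0.4000+0.055)/1.055)^2.4 ≈ 0.13287
  B=139: 139/255≈0.5451 > 0.04045 → ((0.5451+0.055)/1.055)^2.4 ≈ 0.25818
  L2 = 0.2126×0.00182 + 0.7152×0.13287 + 0.0722×0.25818 ≈ 0.11406
Lighter = 0.11406, Darker = 0.11199
Ratio = (L_lighter + 0.05) / (L_darker + 0.05)
Ratio = (0.11406 + 0.05) / (0.11199 + 0.05) = 0.16406 / 0.16199 ≈ 1.0128
Ratio ≈ 1.01:1


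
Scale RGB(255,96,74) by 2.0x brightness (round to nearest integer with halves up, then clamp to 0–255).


Multiply each channel by 2.0, round half up, clamp to [0, 255]
R: 255×2.0 = 510 → clamp → 255
G: 96×2.0 = 192
B: 74×2.0 = 148
= RGB(255, 192, 148)


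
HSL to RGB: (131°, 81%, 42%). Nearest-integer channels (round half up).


H=131°, S=0.81, L=0.42
C = (1-|2L-1|)×S = (1-|-0.16|)×0.81 = 0.6804
H' = H/60 = 131/60 ≈ 2.1833; X = C×(1-|H' mod 2 - 1|) = 0.12474
m = L - C/2 = 0.42 - 0.3402 = 0.0798
Sector ⌊H'⌋ = 2 → (R',G',B') = (0.0, 0.6804, 0.12474)
RGB = ((R'+m)×255, (G'+m)×255, (B'+m)×255) = (20.349, 193.851, 52.1577)
Round half up → RGB(20, 194, 52)


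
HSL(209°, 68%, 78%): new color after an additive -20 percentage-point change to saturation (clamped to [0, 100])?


Original S = 68%
Adjustment = -20 percentage points
New S = 68 + (-20) = 48
Clamp to [0, 100] → 48
= HSL(209°, 48%, 78%)


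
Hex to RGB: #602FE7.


60 → 96 (R)
2F → 47 (G)
E7 → 231 (B)
= RGB(96, 47, 231)


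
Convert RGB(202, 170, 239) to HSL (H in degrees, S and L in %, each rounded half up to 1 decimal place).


Normalize: R'=202/255≈0.7922, G'=170/255≈0.6667, B'=239/255≈0.9373
Max=239/255, Min=170/255, Δ=Max-Min=69/255
L = (Max+Min)/2 = (239+170)/510 = 409/510 = 0.80196… → L = 80.2%
L > 0.5 → S = Δ/(2-Max-Min) = 69/(510-239-170) = 69/101 = 0.68316… → S = 68.3%
(the 1/255 factors cancel in S and H, so raw channel differences can be used)
Max is B' → H = 60 × ((R-G)/Δ + 4) = 60 × ((202-170)/69 + 4)
  32/69 + 4 = 0.4637… + 4 = 4.4637…
  H = 60 × 4.4637… = 267.826…° → H = 267.8°
= HSL(267.8°, 68.3%, 80.2%)


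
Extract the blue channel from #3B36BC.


Color: #3B36BC
R = 3B = 59
G = 36 = 54
B = BC = 188
Blue = 188


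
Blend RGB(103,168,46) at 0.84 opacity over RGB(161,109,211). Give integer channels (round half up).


C = α×F + (1-α)×B, with 1-α = 0.16
R: 0.84×103 + 0.16×161 = 86.52 + 25.76 = 112.28 → 112
G: 0.84×168 + 0.16×109 = 141.12 + 17.44 = 158.56 → 159
B: 0.84×46 + 0.16×211 = 38.64 + 33.76 = 72.40 → 72
= RGB(112, 159, 72)


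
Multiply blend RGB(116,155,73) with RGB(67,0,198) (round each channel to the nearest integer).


Multiply: C = A×B/255, rounded to nearest integer
R: 116×67/255 = 7772/255 ≈ 30.478 → 30
G: 155×0/255 = 0/255 ≈ 0.000 → 0
B: 73×198/255 = 14454/255 ≈ 56.682 → 57
= RGB(30, 0, 57)


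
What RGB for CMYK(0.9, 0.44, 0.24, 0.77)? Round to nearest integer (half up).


R = 255 × (1-C) × (1-K) = 255 × 0.10 × 0.23 = 5.865 → 6
G = 255 × (1-M) × (1-K) = 255 × 0.56 × 0.23 = 32.844 → 33
B = 255 × (1-Y) × (1-K) = 255 × 0.76 × 0.23 = 44.574 → 45
= RGB(6, 33, 45)


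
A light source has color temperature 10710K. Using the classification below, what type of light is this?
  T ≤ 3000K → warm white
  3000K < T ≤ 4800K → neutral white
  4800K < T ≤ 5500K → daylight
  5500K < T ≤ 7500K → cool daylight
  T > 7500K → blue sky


Temperature: 10710K
10710K > 7500K → blue sky
Classification: blue sky


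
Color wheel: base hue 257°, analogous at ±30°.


Base hue: 257°
Left analog: (257 - 30) mod 360 = 227°
Right analog: (257 + 30) mod 360 = 287°
Analogous hues = 227° and 287°


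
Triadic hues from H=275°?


Triadic: equally spaced at 120° intervals
H1 = 275°
H2 = (275 + 120) mod 360 = 35°
H3 = (275 + 240) mod 360 = 155°
Triadic = 275°, 35°, 155°


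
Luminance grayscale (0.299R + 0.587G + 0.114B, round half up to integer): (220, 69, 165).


Gray = 0.299×R + 0.587×G + 0.114×B
Gray = 0.299×220 + 0.587×69 + 0.114×165
Gray = 65.780 + 40.503 + 18.810
Gray = 125.093 → round half up → 125
Gray = 125


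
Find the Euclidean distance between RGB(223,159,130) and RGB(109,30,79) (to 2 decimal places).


d = √[(R₁-R₂)² + (G₁-G₂)² + (B₁-B₂)²]
d = √[(223-109)² + (159-30)² + (130-79)²]
d = √[12996 + 16641 + 2601]
d = √32238
d ≈ 179.55


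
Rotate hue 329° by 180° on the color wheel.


New hue = (H + rotation) mod 360
New hue = (329 + 180) mod 360
= 509 mod 360
= 149°


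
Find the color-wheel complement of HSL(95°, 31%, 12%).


Complement = opposite side of color wheel = hue + 180°
H' = (95 + 180) mod 360 = 275°
S and L unchanged.
= HSL(275°, 31%, 12%)


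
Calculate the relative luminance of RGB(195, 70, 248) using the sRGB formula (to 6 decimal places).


Linearize each channel (sRGB transfer function): c = v/255; c_lin = c/12.92 if c ≤ 0.04045, else ((c+0.055)/1.055)^2.4
  R: 195/255 ≈ 0.764706 > 0.04045 → ((0.764706+0.055)/1.055)^2.4 ≈ 0.545724
  G: 70/255 ≈ 0.274510 > 0.04045 → ((0.274510+0.055)/1.055)^2.4 ≈ 0.061246
  B: 248/255 ≈ 0.972549 > 0.04045 → ((0.972549+0.055)/1.055)^2.4 ≈ 0.938686
R_lin = 0.545724, G_lin = 0.061246, B_lin = 0.938686
L = 0.2126×R + 0.7152×G + 0.0722×B
L = 0.2126×0.545724 + 0.7152×0.061246 + 0.0722×0.938686
L ≈ 0.227597


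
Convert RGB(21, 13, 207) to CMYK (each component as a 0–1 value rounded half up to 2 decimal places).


R'=21/255≈0.0824, G'=13/255≈0.0510, B'=207/255≈0.8118
K = 1 - max(R',G',B') = 1 - 207/255 = 48/255 = 0.18823… → 0.19
(1-R'-K)/(1-K) simplifies to (max-R)/max with max = 207:
C = (207-21)/207 = 186/207 = 0.89855… → 0.90
M = (207-13)/207 = 194/207 = 0.93719… → 0.94
Y = (207-207)/207 = 0/207 = 0 → 0.00
= CMYK(0.90, 0.94, 0.00, 0.19)


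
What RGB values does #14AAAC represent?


14 → 20 (R)
AA → 170 (G)
AC → 172 (B)
= RGB(20, 170, 172)


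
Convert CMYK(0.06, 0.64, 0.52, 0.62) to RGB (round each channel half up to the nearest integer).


R = 255 × (1-C) × (1-K) = 255 × 0.94 × 0.38 = 91.086 → 91
G = 255 × (1-M) × (1-K) = 255 × 0.36 × 0.38 = 34.884 → 35
B = 255 × (1-Y) × (1-K) = 255 × 0.48 × 0.38 = 46.512 → 47
= RGB(91, 35, 47)


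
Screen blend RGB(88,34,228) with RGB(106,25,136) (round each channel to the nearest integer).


Screen: C = 255 - (255-A)×(255-B)/255, rounded to nearest integer
R: 255 - (255-88)×(255-106)/255 = 255 - 24883/255 ≈ 255 - 97.580 = 157.420 → 157
G: 255 - (255-34)×(255-25)/255 = 255 - 50830/255 ≈ 255 - 199.333 = 55.667 → 56
B: 255 - (255-228)×(255-136)/255 = 255 - 3213/255 ≈ 255 - 12.600 = 242.400 → 242
= RGB(157, 56, 242)


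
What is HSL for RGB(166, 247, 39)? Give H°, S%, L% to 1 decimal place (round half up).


Normalize: R'=166/255≈0.6510, G'=247/255≈0.9686, B'=39/255≈0.1529
Max=247/255, Min=39/255, Δ=Max-Min=208/255
L = (Max+Min)/2 = (247+39)/510 = 286/510 = 0.56078… → L = 56.1%
L > 0.5 → S = Δ/(2-Max-Min) = 208/(510-247-39) = 208/224 = 0.92857… → S = 92.9%
(the 1/255 factors cancel in S and H, so raw channel differences can be used)
Max is G' → H = 60 × ((B-R)/Δ + 2) = 60 × ((39-166)/208 + 2)
  -127/208 + 2 = -0.6105… + 2 = 1.3894…
  H = 60 × 1.3894… = 83.365…° → H = 83.4°
= HSL(83.4°, 92.9%, 56.1%)


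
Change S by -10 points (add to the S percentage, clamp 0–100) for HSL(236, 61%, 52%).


Original S = 61%
Adjustment = -10 percentage points
New S = 61 + (-10) = 51
Clamp to [0, 100] → 51
= HSL(236°, 51%, 52%)


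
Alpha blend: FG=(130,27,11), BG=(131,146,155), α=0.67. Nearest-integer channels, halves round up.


C = α×F + (1-α)×B, with 1-α = 0.33
R: 0.67×130 + 0.33×131 = 87.10 + 43.23 = 130.33 → 130
G: 0.67×27 + 0.33×146 = 18.09 + 48.18 = 66.27 → 66
B: 0.67×11 + 0.33×155 = 7.37 + 51.15 = 58.52 → 59
= RGB(130, 66, 59)


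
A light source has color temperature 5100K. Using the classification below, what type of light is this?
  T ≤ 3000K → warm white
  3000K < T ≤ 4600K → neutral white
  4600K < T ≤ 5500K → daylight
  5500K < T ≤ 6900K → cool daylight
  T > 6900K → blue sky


Temperature: 5100K
4600K < 5100K ≤ 5500K → daylight
Classification: daylight


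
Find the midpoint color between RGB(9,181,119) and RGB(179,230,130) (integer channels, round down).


Midpoint: each channel = ⌊(C₁+C₂)/2⌋
R: ⌊(9+179)/2⌋ = 94
G: ⌊(181+230)/2⌋ = 205
B: ⌊(119+130)/2⌋ = 124
= RGB(94, 205, 124)


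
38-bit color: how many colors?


Colors = 2^bits = 2^38
= 274,877,906,944 colors


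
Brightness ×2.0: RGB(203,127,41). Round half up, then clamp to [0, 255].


Multiply each channel by 2.0, round half up, clamp to [0, 255]
R: 203×2.0 = 406 → clamp → 255
G: 127×2.0 = 254
B: 41×2.0 = 82
= RGB(255, 254, 82)


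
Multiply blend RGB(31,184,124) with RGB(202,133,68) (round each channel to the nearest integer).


Multiply: C = A×B/255, rounded to nearest integer
R: 31×202/255 = 6262/255 ≈ 24.557 → 25
G: 184×133/255 = 24472/255 ≈ 95.969 → 96
B: 124×68/255 = 8432/255 ≈ 33.067 → 33
= RGB(25, 96, 33)


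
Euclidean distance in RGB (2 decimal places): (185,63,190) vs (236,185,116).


d = √[(R₁-R₂)² + (G₁-G₂)² + (B₁-B₂)²]
d = √[(185-236)² + (63-185)² + (190-116)²]
d = √[2601 + 14884 + 5476]
d = √22961
d ≈ 151.53


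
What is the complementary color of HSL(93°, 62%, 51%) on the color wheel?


Complement = opposite side of color wheel = hue + 180°
H' = (93 + 180) mod 360 = 273°
S and L unchanged.
= HSL(273°, 62%, 51%)


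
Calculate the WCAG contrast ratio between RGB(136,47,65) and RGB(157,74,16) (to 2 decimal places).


Linearize each sRGB channel c=v/255: c/12.92 if c ≤ 0.04045 else ((c+0.055)/1.055)^2.4
L = 0.2126×R_lin + 0.7152×G_lin + 0.0722×B_lin
Color 1 (136,47,65):
  R=136: 136/255≈0.5333 > 0.04045 → ((0.5333+0.055)/1.055)^2.4 ≈ 0.24620
  G=47: 47/255≈0.1843 > 0.04045 → ((0.1843+0.055)/1.055)^2.4 ≈ 0.02843
  B=65: 65/255≈0.2549 > 0.04045 → ((0.2549+0.055)/1.055)^2.4 ≈ 0.05286
  L1 = 0.2126×0.24620 + 0.7152×0.02843 + 0.0722×0.05286 ≈ 0.07649
Color 2 (157,74,16):
  R=157: 157/255≈0.6157 > 0.04045 → ((0.6157+0.055)/1.055)^2.4 ≈ 0.33716
  G=74: 74/255≈0.2902 > 0.04045 → ((0.2902+0.055)/1.055)^2.4 ≈ 0.06848
  B=16: 16/255≈0.0627 > 0.04045 → ((0.0627+0.055)/1.055)^2.4 ≈ 0.00518
  L2 = 0.2126×0.33716 + 0.7152×0.06848 + 0.0722×0.00518 ≈ 0.12103
Lighter = 0.12103, Darker = 0.07649
Ratio = (L_lighter + 0.05) / (L_darker + 0.05)
Ratio = (0.12103 + 0.05) / (0.07649 + 0.05) = 0.17103 / 0.12649 ≈ 1.3521
Ratio ≈ 1.35:1


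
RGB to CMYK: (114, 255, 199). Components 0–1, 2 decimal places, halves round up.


R'=114/255≈0.4471, G'=255/255≈1.0000, B'=199/255≈0.7804
K = 1 - max(R',G',B') = 1 - 255/255 = 0/255 = 0 → 0.00
(1-R'-K)/(1-K) simplifies to (max-R)/max with max = 255:
C = (255-114)/255 = 141/255 = 0.55294… → 0.55
M = (255-255)/255 = 0/255 = 0 → 0.00
Y = (255-199)/255 = 56/255 = 0.21960… → 0.22
= CMYK(0.55, 0.00, 0.22, 0.00)


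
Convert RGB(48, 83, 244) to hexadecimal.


R = 48 → 30 (hex)
G = 83 → 53 (hex)
B = 244 → F4 (hex)
Hex = #3053F4


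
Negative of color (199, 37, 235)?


Invert: (255-R, 255-G, 255-B)
R: 255-199 = 56
G: 255-37 = 218
B: 255-235 = 20
= RGB(56, 218, 20)


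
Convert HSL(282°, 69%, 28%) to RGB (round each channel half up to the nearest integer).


H=282°, S=0.69, L=0.28
C = (1-|2L-1|)×S = (1-|-0.44|)×0.69 = 0.3864
H' = H/60 = 282/60 ≈ 4.7000; X = C×(1-|H' mod 2 - 1|) = 0.27048
m = L - C/2 = 0.28 - 0.1932 = 0.0868
Sector ⌊H'⌋ = 4 → (R',G',B') = (0.27048, 0.0, 0.3864)
RGB = ((R'+m)×255, (G'+m)×255, (B'+m)×255) = (91.1064, 22.134, 120.666)
Round half up → RGB(91, 22, 121)


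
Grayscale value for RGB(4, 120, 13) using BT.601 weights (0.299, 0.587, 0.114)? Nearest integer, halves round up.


Gray = 0.299×R + 0.587×G + 0.114×B
Gray = 0.299×4 + 0.587×120 + 0.114×13
Gray = 1.196 + 70.440 + 1.482
Gray = 73.118 → round half up → 73
Gray = 73


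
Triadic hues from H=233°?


Triadic: equally spaced at 120° intervals
H1 = 233°
H2 = (233 + 120) mod 360 = 353°
H3 = (233 + 240) mod 360 = 113°
Triadic = 233°, 353°, 113°


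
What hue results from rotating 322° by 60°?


New hue = (H + rotation) mod 360
New hue = (322 + 60) mod 360
= 382 mod 360
= 22°


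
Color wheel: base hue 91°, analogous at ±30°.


Base hue: 91°
Left analog: (91 - 30) mod 360 = 61°
Right analog: (91 + 30) mod 360 = 121°
Analogous hues = 61° and 121°


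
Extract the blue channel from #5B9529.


Color: #5B9529
R = 5B = 91
G = 95 = 149
B = 29 = 41
Blue = 41


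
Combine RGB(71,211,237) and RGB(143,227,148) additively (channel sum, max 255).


Additive: each channel = min(255, C₁+C₂)
R: 71+143 = 214 → 214
G: 211+227 = 438 → 255
B: 237+148 = 385 → 255
= RGB(214, 255, 255)


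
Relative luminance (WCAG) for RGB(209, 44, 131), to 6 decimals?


Linearize each channel (sRGB transfer function): c = v/255; c_lin = c/12.92 if c ≤ 0.04045, else ((c+0.055)/1.055)^2.4
  R: 209/255 ≈ 0.819608 > 0.04045 → ((0.819608+0.055)/1.055)^2.4 ≈ 0.637597
  G: 44/255 ≈ 0.172549 > 0.04045 → ((0.172549+0.055)/1.055)^2.4 ≈ 0.025187
  B: 131/255 ≈ 0.513725 > 0.04045 → ((0.513725+0.055)/1.055)^2.4 ≈ 0.226966
R_lin = 0.637597, G_lin = 0.025187, B_lin = 0.226966
L = 0.2126×R + 0.7152×G + 0.0722×B
L = 0.2126×0.637597 + 0.7152×0.025187 + 0.0722×0.226966
L ≈ 0.169954


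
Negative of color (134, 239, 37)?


Invert: (255-R, 255-G, 255-B)
R: 255-134 = 121
G: 255-239 = 16
B: 255-37 = 218
= RGB(121, 16, 218)


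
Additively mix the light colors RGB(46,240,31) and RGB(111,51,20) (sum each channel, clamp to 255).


Additive: each channel = min(255, C₁+C₂)
R: 46+111 = 157 → 157
G: 240+51 = 291 → 255
B: 31+20 = 51 → 51
= RGB(157, 255, 51)


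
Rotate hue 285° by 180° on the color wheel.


New hue = (H + rotation) mod 360
New hue = (285 + 180) mod 360
= 465 mod 360
= 105°


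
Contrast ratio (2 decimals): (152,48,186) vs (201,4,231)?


Linearize each sRGB channel c=v/255: c/12.92 if c ≤ 0.04045 else ((c+0.055)/1.055)^2.4
L = 0.2126×R_lin + 0.7152×G_lin + 0.0722×B_lin
Color 1 (152,48,186):
  R=152: 152/255≈0.5961 > 0.04045 → ((0.5961+0.055)/1.055)^2.4 ≈ 0.31399
  G=48: 48/255≈0.1882 > 0.04045 → ((0.1882+0.055)/1.055)^2.4 ≈ 0.02956
  B=186: 186/255≈0.7294 > 0.04045 → ((0.7294+0.055)/1.055)^2.4 ≈ 0.49102
  L1 = 0.2126×0.31399 + 0.7152×0.02956 + 0.0722×0.49102 ≈ 0.12334
Color 2 (201,4,231):
  R=201: 201/255≈0.7882 > 0.04045 → ((0.7882+0.055)/1.055)^2.4 ≈ 0.58408
  G=4: 4/255≈0.0157 ≤ 0.04045 → 0.0157/12.92 ≈ 0.00121
  B=231: 231/255≈0.9059 > 0.04045 → ((0.9059+0.055)/1.055)^2.4 ≈ 0.79910
  L2 = 0.2126×0.58408 + 0.7152×0.00121 + 0.0722×0.79910 ≈ 0.18274
Lighter = 0.18274, Darker = 0.12334
Ratio = (L_lighter + 0.05) / (L_darker + 0.05)
Ratio = (0.18274 + 0.05) / (0.12334 + 0.05) = 0.23274 / 0.17334 ≈ 1.3426
Ratio ≈ 1.34:1


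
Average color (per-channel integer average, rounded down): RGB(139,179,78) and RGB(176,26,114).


Midpoint: each channel = ⌊(C₁+C₂)/2⌋
R: ⌊(139+176)/2⌋ = 157
G: ⌊(179+26)/2⌋ = 102
B: ⌊(78+114)/2⌋ = 96
= RGB(157, 102, 96)


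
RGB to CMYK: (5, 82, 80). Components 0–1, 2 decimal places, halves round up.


R'=5/255≈0.0196, G'=82/255≈0.3216, B'=80/255≈0.3137
K = 1 - max(R',G',B') = 1 - 82/255 = 173/255 = 0.67843… → 0.68
(1-R'-K)/(1-K) simplifies to (max-R)/max with max = 82:
C = (82-5)/82 = 77/82 = 0.93902… → 0.94
M = (82-82)/82 = 0/82 = 0 → 0.00
Y = (82-80)/82 = 2/82 = 0.02439… → 0.02
= CMYK(0.94, 0.00, 0.02, 0.68)


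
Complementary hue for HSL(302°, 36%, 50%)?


Complement = opposite side of color wheel = hue + 180°
H' = (302 + 180) mod 360 = 122°
S and L unchanged.
= HSL(122°, 36%, 50%)


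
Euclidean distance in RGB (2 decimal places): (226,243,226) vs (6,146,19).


d = √[(R₁-R₂)² + (G₁-G₂)² + (B₁-B₂)²]
d = √[(226-6)² + (243-146)² + (226-19)²]
d = √[48400 + 9409 + 42849]
d = √100658
d ≈ 317.27


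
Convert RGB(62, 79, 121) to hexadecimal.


R = 62 → 3E (hex)
G = 79 → 4F (hex)
B = 121 → 79 (hex)
Hex = #3E4F79


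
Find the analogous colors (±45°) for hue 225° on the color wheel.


Base hue: 225°
Left analog: (225 - 45) mod 360 = 180°
Right analog: (225 + 45) mod 360 = 270°
Analogous hues = 180° and 270°


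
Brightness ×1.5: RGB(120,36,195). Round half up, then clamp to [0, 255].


Multiply each channel by 1.5, round half up, clamp to [0, 255]
R: 120×1.5 = 180
G: 36×1.5 = 54
B: 195×1.5 = 292.5 → round → 293 → clamp → 255
= RGB(180, 54, 255)


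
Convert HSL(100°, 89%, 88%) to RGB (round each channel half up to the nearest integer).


H=100°, S=0.89, L=0.88
C = (1-|2L-1|)×S = (1-|0.76|)×0.89 = 0.2136
H' = H/60 = 100/60 ≈ 1.6667; X = C×(1-|H' mod 2 - 1|) = 0.0712
m = L - C/2 = 0.88 - 0.1068 = 0.7732
Sector ⌊H'⌋ = 1 → (R',G',B') = (0.0712, 0.2136, 0.0)
RGB = ((R'+m)×255, (G'+m)×255, (B'+m)×255) = (215.322, 251.634, 197.166)
Round half up → RGB(215, 252, 197)


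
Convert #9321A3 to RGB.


93 → 147 (R)
21 → 33 (G)
A3 → 163 (B)
= RGB(147, 33, 163)


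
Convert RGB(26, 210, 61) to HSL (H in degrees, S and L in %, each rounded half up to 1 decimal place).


Normalize: R'=26/255≈0.1020, G'=210/255≈0.8235, B'=61/255≈0.2392
Max=210/255, Min=26/255, Δ=Max-Min=184/255
L = (Max+Min)/2 = (210+26)/510 = 236/510 = 0.46274… → L = 46.3%
L ≤ 0.5 → S = Δ/(Max+Min) = 184/(210+26) = 184/236 = 0.77966… → S = 78.0%
(the 1/255 factors cancel in S and H, so raw channel differences can be used)
Max is G' → H = 60 × ((B-R)/Δ + 2) = 60 × ((61-26)/184 + 2)
  35/184 + 2 = 0.1902… + 2 = 2.1902…
  H = 60 × 2.1902… = 131.413…° → H = 131.4°
= HSL(131.4°, 78.0%, 46.3%)


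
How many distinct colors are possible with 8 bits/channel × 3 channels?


Total bits = 8 bits/channel × 3 channels = 24 bits
Distinct colors = 2^24
= 16,777,216 colors


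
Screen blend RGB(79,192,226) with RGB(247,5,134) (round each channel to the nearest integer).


Screen: C = 255 - (255-A)×(255-B)/255, rounded to nearest integer
R: 255 - (255-79)×(255-247)/255 = 255 - 1408/255 ≈ 255 - 5.522 = 249.478 → 249
G: 255 - (255-192)×(255-5)/255 = 255 - 15750/255 ≈ 255 - 61.765 = 193.235 → 193
B: 255 - (255-226)×(255-134)/255 = 255 - 3509/255 ≈ 255 - 13.761 = 241.239 → 241
= RGB(249, 193, 241)


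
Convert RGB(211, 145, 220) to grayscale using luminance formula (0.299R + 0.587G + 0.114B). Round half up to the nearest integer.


Gray = 0.299×R + 0.587×G + 0.114×B
Gray = 0.299×211 + 0.587×145 + 0.114×220
Gray = 63.089 + 85.115 + 25.080
Gray = 173.284 → round half up → 173
Gray = 173


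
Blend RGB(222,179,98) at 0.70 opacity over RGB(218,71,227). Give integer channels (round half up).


C = α×F + (1-α)×B, with 1-α = 0.30
R: 0.70×222 + 0.30×218 = 155.40 + 65.40 = 220.80 → 221
G: 0.70×179 + 0.30×71 = 125.30 + 21.30 = 146.60 → 147
B: 0.70×98 + 0.30×227 = 68.60 + 68.10 = 136.70 → 137
= RGB(221, 147, 137)


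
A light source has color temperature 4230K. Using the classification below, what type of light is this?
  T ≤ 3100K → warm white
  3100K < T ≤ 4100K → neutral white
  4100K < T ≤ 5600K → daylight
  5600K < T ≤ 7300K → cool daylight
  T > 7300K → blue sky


Temperature: 4230K
4100K < 4230K ≤ 5600K → daylight
Classification: daylight


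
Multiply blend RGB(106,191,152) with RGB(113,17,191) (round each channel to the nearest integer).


Multiply: C = A×B/255, rounded to nearest integer
R: 106×113/255 = 11978/255 ≈ 46.973 → 47
G: 191×17/255 = 3247/255 ≈ 12.733 → 13
B: 152×191/255 = 29032/255 ≈ 113.851 → 114
= RGB(47, 13, 114)


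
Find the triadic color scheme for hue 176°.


Triadic: equally spaced at 120° intervals
H1 = 176°
H2 = (176 + 120) mod 360 = 296°
H3 = (176 + 240) mod 360 = 56°
Triadic = 176°, 296°, 56°


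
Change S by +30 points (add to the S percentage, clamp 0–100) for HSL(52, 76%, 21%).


Original S = 76%
Adjustment = +30 percentage points
New S = 76 + (30) = 106
Clamp to [0, 100] → 100
= HSL(52°, 100%, 21%)


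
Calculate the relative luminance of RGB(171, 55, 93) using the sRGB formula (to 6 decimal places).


Linearize each channel (sRGB transfer function): c = v/255; c_lin = c/12.92 if c ≤ 0.04045, else ((c+0.055)/1.055)^2.4
  R: 171/255 ≈ 0.670588 > 0.04045 → ((0.670588+0.055)/1.055)^2.4 ≈ 0.407240
  G: 55/255 ≈ 0.215686 > 0.04045 → ((0.215686+0.055)/1.055)^2.4 ≈ 0.038204
  B: 93/255 ≈ 0.364706 > 0.04045 → ((0.364706+0.055)/1.055)^2.4 ≈ 0.109462
R_lin = 0.407240, G_lin = 0.038204, B_lin = 0.109462
L = 0.2126×R + 0.7152×G + 0.0722×B
L = 0.2126×0.407240 + 0.7152×0.038204 + 0.0722×0.109462
L ≈ 0.121806


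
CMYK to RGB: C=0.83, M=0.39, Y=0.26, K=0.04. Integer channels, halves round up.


R = 255 × (1-C) × (1-K) = 255 × 0.17 × 0.96 = 41.616 → 42
G = 255 × (1-M) × (1-K) = 255 × 0.61 × 0.96 = 149.328 → 149
B = 255 × (1-Y) × (1-K) = 255 × 0.74 × 0.96 = 181.152 → 181
= RGB(42, 149, 181)


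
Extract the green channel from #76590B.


Color: #76590B
R = 76 = 118
G = 59 = 89
B = 0B = 11
Green = 89


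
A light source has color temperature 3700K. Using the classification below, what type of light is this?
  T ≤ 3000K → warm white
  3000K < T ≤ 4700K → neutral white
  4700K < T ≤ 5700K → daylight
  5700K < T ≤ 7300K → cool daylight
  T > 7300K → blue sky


Temperature: 3700K
3000K < 3700K ≤ 4700K → neutral white
Classification: neutral white


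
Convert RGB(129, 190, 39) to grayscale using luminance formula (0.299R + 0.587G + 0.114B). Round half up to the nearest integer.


Gray = 0.299×R + 0.587×G + 0.114×B
Gray = 0.299×129 + 0.587×190 + 0.114×39
Gray = 38.571 + 111.530 + 4.446
Gray = 154.547 → round half up → 155
Gray = 155


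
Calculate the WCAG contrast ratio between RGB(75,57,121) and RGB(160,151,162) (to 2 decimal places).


Linearize each sRGB channel c=v/255: c/12.92 if c ≤ 0.04045 else ((c+0.055)/1.055)^2.4
L = 0.2126×R_lin + 0.7152×G_lin + 0.0722×B_lin
Color 1 (75,57,121):
  R=75: 75/255≈0.2941 > 0.04045 → ((0.2941+0.055)/1.055)^2.4 ≈ 0.07036
  G=57: 57/255≈0.2235 > 0.04045 → ((0.2235+0.055)/1.055)^2.4 ≈ 0.04092
  B=121: 121/255≈0.4745 > 0.04045 → ((0.4745+0.055)/1.055)^2.4 ≈ 0.19120
  L1 = 0.2126×0.07036 + 0.7152×0.04092 + 0.0722×0.19120 ≈ 0.05803
Color 2 (160,151,162):
  R=160: 160/255≈0.6275 > 0.04045 → ((0.6275+0.055)/1.055)^2.4 ≈ 0.35153
  G=151: 151/255≈0.5922 > 0.04045 → ((0.5922+0.055)/1.055)^2.4 ≈ 0.30947
  B=162: 162/255≈0.6353 > 0.04045 → ((0.6353+0.055)/1.055)^2.4 ≈ 0.36131
  L2 = 0.2126×0.35153 + 0.7152×0.30947 + 0.0722×0.36131 ≈ 0.32215
Lighter = 0.32215, Darker = 0.05803
Ratio = (L_lighter + 0.05) / (L_darker + 0.05)
Ratio = (0.32215 + 0.05) / (0.05803 + 0.05) = 0.37215 / 0.10803 ≈ 3.4450
Ratio ≈ 3.45:1


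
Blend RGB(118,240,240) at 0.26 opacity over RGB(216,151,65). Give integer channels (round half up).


C = α×F + (1-α)×B, with 1-α = 0.74
R: 0.26×118 + 0.74×216 = 30.68 + 159.84 = 190.52 → 191
G: 0.26×240 + 0.74×151 = 62.40 + 111.74 = 174.14 → 174
B: 0.26×240 + 0.74×65 = 62.40 + 48.10 = 110.50 → 111
= RGB(191, 174, 111)


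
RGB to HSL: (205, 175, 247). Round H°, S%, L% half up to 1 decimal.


Normalize: R'=205/255≈0.8039, G'=175/255≈0.6863, B'=247/255≈0.9686
Max=247/255, Min=175/255, Δ=Max-Min=72/255
L = (Max+Min)/2 = (247+175)/510 = 422/510 = 0.82745… → L = 82.7%
L > 0.5 → S = Δ/(2-Max-Min) = 72/(510-247-175) = 72/88 = 0.81818… → S = 81.8%
(the 1/255 factors cancel in S and H, so raw channel differences can be used)
Max is B' → H = 60 × ((R-G)/Δ + 4) = 60 × ((205-175)/72 + 4)
  30/72 + 4 = 0.4166… + 4 = 4.4166…
  H = 60 × 4.4166… = 265° → H = 265.0°
= HSL(265.0°, 81.8%, 82.7%)


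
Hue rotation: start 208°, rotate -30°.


New hue = (H + rotation) mod 360
New hue = (208 -30) mod 360
= 178 mod 360
= 178°


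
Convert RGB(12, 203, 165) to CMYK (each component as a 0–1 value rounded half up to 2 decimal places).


R'=12/255≈0.0471, G'=203/255≈0.7961, B'=165/255≈0.6471
K = 1 - max(R',G',B') = 1 - 203/255 = 52/255 = 0.20392… → 0.20
(1-R'-K)/(1-K) simplifies to (max-R)/max with max = 203:
C = (203-12)/203 = 191/203 = 0.94088… → 0.94
M = (203-203)/203 = 0/203 = 0 → 0.00
Y = (203-165)/203 = 38/203 = 0.18719… → 0.19
= CMYK(0.94, 0.00, 0.19, 0.20)


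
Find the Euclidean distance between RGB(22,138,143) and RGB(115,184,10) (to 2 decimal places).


d = √[(R₁-R₂)² + (G₁-G₂)² + (B₁-B₂)²]
d = √[(22-115)² + (138-184)² + (143-10)²]
d = √[8649 + 2116 + 17689]
d = √28454
d ≈ 168.68


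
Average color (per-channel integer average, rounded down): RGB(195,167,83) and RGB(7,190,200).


Midpoint: each channel = ⌊(C₁+C₂)/2⌋
R: ⌊(195+7)/2⌋ = 101
G: ⌊(167+190)/2⌋ = 178
B: ⌊(83+200)/2⌋ = 141
= RGB(101, 178, 141)


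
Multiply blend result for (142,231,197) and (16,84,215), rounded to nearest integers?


Multiply: C = A×B/255, rounded to nearest integer
R: 142×16/255 = 2272/255 ≈ 8.910 → 9
G: 231×84/255 = 19404/255 ≈ 76.094 → 76
B: 197×215/255 = 42355/255 ≈ 166.098 → 166
= RGB(9, 76, 166)


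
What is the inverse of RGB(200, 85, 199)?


Invert: (255-R, 255-G, 255-B)
R: 255-200 = 55
G: 255-85 = 170
B: 255-199 = 56
= RGB(55, 170, 56)


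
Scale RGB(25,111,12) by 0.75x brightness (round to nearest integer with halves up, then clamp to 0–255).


Multiply each channel by 0.75, round half up, clamp to [0, 255]
R: 25×0.75 = 18.75 → round → 19
G: 111×0.75 = 83.25 → round → 83
B: 12×0.75 = 9
= RGB(19, 83, 9)


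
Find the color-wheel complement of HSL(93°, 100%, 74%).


Complement = opposite side of color wheel = hue + 180°
H' = (93 + 180) mod 360 = 273°
S and L unchanged.
= HSL(273°, 100%, 74%)


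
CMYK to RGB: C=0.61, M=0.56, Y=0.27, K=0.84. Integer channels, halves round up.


R = 255 × (1-C) × (1-K) = 255 × 0.39 × 0.16 = 15.912 → 16
G = 255 × (1-M) × (1-K) = 255 × 0.44 × 0.16 = 17.952 → 18
B = 255 × (1-Y) × (1-K) = 255 × 0.73 × 0.16 = 29.784 → 30
= RGB(16, 18, 30)
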